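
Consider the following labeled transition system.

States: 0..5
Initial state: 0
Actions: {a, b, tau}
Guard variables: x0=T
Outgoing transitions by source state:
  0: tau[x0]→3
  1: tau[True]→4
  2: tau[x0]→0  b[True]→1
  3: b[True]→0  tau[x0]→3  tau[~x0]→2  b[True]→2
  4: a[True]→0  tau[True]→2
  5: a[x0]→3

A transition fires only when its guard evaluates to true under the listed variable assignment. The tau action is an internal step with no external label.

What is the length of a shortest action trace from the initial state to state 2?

Layered search for 2:
  L0 = {0}
  L1 = {3}
  L2 = {2}
2 enters at depth 2; path tau·b

Answer: 2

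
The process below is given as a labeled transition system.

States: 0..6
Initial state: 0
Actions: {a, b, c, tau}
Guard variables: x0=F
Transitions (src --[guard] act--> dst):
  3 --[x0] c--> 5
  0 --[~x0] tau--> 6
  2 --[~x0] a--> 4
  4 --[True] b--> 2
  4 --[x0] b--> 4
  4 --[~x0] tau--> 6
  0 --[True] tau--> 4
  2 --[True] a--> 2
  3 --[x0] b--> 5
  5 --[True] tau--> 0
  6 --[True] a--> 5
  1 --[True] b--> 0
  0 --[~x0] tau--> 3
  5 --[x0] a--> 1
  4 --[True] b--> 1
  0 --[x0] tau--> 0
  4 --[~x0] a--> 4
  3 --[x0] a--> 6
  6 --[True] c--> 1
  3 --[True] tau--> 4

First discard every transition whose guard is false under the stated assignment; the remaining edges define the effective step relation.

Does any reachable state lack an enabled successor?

Reachable = {0,1,2,3,4,5,6}
  0: tau→3  tau→4  tau→6  [3 exit(s)]
  1: b→0  [1 exit(s)]
  2: a→2  a→4  [2 exit(s)]
  3: tau→4  [1 exit(s)]
  4: a→4  b→1  b→2  tau→6  [4 exit(s)]
  5: tau→0  [1 exit(s)]
  6: a→5  c→1  [2 exit(s)]

Answer: DEADLOCK-FREE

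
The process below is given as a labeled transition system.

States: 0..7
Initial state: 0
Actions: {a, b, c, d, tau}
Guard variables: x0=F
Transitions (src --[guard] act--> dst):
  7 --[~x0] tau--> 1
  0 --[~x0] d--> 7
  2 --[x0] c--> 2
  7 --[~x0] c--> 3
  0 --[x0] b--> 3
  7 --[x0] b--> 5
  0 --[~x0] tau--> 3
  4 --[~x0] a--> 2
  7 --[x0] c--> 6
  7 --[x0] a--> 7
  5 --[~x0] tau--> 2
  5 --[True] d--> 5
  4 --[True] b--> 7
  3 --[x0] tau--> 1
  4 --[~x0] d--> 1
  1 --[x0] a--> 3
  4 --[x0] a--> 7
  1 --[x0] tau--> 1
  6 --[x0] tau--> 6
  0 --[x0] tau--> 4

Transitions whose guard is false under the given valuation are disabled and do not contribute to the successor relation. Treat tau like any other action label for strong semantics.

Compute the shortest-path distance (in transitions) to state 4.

Breadth-first toward 4:
  Layer 0: {0}
  Layer 1: {3,7}
  Layer 2: {1}
4 never appears.

Answer: UNREACHABLE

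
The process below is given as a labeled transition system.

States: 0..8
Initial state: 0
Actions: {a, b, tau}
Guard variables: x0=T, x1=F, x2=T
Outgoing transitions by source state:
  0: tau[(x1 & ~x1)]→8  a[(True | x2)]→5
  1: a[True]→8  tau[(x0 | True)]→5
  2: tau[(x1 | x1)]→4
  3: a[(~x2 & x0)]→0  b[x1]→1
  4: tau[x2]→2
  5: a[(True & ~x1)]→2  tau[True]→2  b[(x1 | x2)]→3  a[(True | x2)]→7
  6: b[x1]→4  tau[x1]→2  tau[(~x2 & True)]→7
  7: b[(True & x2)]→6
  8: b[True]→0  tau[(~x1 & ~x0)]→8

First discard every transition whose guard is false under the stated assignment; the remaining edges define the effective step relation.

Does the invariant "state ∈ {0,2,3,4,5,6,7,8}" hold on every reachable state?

Inv-set: {0,2,3,4,5,6,7,8}
Reach set: {0,2,3,5,6,7}
  0: ok
  2: ok
  3: ok
  5: ok
  6: ok
  7: ok

Answer: INVARIANT HOLDS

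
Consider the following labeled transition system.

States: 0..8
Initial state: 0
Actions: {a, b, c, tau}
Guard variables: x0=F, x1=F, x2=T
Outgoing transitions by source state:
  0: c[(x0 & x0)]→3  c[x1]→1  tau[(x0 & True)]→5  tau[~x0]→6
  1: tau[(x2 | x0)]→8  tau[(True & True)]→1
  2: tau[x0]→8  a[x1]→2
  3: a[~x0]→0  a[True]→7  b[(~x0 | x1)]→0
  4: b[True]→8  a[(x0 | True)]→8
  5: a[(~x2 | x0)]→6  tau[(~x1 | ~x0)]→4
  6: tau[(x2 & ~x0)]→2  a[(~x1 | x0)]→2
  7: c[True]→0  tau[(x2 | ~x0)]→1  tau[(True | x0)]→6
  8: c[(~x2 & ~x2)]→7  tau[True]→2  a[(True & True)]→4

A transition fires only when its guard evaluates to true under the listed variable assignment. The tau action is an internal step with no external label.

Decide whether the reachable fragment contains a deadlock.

Reach set: {0,2,6}
  0: tau→6  [1 out]
  2: ∅  [deadlock]
  6: a→2  tau→2  [2 out]
witness 2: tau·tau

Answer: DEADLOCK at state 2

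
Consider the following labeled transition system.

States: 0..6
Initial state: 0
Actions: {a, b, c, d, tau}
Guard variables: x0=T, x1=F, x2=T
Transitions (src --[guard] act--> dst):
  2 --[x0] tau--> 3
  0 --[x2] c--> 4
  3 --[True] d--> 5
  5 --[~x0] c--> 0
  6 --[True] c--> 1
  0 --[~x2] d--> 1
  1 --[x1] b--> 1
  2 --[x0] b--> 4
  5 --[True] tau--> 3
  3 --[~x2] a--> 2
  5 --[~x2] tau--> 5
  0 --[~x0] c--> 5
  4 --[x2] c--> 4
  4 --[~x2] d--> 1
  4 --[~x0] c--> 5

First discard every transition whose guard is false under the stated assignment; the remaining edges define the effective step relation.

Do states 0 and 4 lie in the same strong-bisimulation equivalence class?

Compute ~ classes (split until stable):
  π0 = {{0,1,2,3,4,5,6}}
  π1 = {{0,4,6},{1},{2},{3},{5}}
  π2 = {{0,4},{1},{2},{3},{5},{6}}
6 equivalence class(es) (converged in 3)
0∈{0,4}, 4∈{0,4}

Answer: BISIMILAR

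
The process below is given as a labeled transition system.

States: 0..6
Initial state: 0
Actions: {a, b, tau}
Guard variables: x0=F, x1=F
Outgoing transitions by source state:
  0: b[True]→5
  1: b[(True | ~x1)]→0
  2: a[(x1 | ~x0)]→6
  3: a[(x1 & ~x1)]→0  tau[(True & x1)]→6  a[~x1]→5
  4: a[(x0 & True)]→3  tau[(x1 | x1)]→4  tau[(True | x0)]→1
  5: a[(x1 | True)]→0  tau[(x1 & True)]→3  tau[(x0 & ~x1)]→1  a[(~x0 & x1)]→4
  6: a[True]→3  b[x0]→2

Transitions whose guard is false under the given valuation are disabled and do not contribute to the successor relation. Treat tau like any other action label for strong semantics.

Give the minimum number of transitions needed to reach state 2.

Answer: UNREACHABLE

Working:
Layered search for 2:
  Layer 0: {0}
  Layer 1: {5}
2 never appears.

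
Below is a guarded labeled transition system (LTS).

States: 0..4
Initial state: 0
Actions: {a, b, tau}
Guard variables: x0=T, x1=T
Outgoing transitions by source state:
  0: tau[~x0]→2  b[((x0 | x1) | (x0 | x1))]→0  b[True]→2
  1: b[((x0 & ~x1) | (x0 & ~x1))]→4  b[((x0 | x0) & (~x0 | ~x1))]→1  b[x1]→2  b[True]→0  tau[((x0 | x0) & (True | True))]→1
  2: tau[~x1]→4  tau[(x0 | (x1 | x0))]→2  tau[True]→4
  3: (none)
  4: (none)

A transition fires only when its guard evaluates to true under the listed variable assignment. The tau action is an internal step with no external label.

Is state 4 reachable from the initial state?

Guard filter leaves 7 enabled edge(s).
depth 0: {0}
depth 1: {2}  cumulative {0,2}
depth 2: {4}  cumulative {0,2,4}
Reachable = {0,2,4}
Path to 4: b·tau

Answer: REACHABLE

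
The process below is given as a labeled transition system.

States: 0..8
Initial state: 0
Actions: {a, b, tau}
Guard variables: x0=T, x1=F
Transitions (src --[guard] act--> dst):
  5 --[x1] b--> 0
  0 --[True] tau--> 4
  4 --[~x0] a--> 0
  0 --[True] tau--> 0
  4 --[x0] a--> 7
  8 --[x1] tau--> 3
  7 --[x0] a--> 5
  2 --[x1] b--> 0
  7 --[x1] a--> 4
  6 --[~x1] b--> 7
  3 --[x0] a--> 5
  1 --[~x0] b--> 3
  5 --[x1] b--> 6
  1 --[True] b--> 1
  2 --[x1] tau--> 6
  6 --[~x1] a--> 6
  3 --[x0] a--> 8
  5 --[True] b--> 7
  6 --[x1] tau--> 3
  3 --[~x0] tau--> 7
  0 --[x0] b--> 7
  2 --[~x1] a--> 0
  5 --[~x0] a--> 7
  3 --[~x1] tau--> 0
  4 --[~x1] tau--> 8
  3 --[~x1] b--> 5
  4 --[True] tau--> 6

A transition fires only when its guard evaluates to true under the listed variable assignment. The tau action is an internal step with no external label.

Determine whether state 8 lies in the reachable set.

Answer: REACHABLE

Trace:
16 transition(s) survive guard evaluation.
L0 = {0}
L1 = {4,7}  now seen {0,4,7}
L2 = {5,6,8}  now seen {0,4,5,6,7,8}
Reach set: {0,4,5,6,7,8}
witness 8: tau·tau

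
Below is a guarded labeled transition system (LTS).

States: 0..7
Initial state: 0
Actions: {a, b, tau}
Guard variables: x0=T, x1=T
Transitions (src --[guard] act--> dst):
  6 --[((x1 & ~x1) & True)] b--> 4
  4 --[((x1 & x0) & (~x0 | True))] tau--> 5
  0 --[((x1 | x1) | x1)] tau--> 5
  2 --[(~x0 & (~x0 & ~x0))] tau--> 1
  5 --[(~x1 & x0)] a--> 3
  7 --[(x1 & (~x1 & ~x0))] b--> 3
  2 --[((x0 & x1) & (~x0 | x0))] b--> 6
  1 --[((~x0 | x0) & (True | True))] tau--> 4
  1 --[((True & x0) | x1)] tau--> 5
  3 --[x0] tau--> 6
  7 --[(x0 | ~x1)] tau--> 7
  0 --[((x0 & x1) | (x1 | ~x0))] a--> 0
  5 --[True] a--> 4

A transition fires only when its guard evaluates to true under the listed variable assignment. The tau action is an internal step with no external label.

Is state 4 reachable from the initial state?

Guard filter leaves 9 enabled edge(s).
Layer 0: {0}
Layer 1: {5}  cumulative {0,5}
Layer 2: {4}  cumulative {0,4,5}
Reachable = {0,4,5}
Path to 4: tau·a

Answer: REACHABLE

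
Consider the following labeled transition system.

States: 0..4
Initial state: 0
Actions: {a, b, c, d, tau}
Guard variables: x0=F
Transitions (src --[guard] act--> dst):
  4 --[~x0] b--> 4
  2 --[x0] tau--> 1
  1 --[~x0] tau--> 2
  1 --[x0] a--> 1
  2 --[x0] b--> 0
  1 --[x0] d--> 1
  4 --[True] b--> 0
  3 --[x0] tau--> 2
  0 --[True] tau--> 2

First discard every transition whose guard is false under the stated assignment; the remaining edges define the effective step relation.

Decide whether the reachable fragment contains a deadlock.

Answer: DEADLOCK at state 2

Working:
Reachable = {0,2}
  0: tau→2  [1 out]
  2: ∅  [STUCK]
witness 2: tau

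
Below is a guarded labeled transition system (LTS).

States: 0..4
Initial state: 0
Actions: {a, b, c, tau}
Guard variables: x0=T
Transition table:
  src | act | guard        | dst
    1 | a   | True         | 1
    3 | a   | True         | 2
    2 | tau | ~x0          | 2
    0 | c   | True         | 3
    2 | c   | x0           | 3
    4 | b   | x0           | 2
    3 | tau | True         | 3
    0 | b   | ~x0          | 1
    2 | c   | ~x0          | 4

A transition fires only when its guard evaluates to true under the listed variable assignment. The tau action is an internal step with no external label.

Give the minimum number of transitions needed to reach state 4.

Breadth-first toward 4:
  L0 = {0}
  L1 = {3}
  L2 = {2}
4 never appears.

Answer: UNREACHABLE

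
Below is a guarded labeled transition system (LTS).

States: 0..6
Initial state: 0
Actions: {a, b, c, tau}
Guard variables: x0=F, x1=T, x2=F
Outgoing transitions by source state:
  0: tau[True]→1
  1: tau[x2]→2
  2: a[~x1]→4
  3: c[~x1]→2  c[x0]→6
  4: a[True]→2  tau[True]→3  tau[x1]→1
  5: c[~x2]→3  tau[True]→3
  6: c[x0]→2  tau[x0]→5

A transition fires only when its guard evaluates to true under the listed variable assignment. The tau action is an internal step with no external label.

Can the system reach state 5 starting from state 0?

After dropping false guards: 6 live edges.
depth 0: {0}
depth 1: {1}  cumulative {0,1}
Reach set: {0,1}

Answer: UNREACHABLE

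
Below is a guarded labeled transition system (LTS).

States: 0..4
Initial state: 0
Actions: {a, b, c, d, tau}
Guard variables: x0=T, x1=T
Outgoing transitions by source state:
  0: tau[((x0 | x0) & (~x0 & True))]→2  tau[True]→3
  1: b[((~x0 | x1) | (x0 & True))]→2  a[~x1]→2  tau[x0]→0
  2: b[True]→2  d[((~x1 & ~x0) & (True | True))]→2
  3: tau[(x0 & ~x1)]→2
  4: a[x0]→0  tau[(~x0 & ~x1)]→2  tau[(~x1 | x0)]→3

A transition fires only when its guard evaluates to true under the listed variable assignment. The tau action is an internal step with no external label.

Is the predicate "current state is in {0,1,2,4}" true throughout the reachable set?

Answer: INVARIANT VIOLATED at state 3

Analysis:
Allowed set {0,1,2,4}
Reach set: {0,3}
  0: ok
  3: VIOLATES
reach 3 via tau — violates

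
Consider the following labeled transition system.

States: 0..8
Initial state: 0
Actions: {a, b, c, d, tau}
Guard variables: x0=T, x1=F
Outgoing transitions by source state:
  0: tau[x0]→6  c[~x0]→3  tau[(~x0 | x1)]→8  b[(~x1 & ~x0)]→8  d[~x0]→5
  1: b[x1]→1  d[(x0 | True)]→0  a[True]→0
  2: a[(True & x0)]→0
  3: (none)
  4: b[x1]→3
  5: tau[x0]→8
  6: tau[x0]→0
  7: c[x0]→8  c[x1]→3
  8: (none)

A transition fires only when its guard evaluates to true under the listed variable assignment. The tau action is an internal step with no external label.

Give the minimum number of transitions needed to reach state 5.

Layered search for 5:
  L0 = {0}
  L1 = {6}
5 never appears.

Answer: UNREACHABLE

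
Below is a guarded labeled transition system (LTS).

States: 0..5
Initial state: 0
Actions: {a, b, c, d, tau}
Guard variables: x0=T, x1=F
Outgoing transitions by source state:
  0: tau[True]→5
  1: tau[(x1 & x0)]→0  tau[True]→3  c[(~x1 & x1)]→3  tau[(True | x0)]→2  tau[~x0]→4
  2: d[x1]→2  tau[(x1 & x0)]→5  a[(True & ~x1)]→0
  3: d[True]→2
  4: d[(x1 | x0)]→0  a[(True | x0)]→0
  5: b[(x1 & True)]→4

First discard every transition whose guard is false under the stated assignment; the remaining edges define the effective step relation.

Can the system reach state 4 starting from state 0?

Answer: UNREACHABLE

Analysis:
Guard filter leaves 7 enabled edge(s).
L0 = {0}
L1 = {5}  total {0,5}
R = {0,5}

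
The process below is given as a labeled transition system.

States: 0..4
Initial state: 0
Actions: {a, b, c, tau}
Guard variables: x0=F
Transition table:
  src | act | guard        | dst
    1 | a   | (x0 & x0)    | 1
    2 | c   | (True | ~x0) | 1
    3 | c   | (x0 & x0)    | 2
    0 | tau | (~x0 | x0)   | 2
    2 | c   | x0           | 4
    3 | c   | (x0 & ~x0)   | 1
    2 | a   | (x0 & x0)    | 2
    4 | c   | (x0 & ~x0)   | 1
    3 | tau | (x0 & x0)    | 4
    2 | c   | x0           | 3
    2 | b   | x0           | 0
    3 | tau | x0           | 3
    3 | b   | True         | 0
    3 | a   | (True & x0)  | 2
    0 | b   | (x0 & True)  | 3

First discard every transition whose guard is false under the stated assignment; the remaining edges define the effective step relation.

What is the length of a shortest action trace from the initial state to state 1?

Layered search for 1:
  Layer 0: {0}
  Layer 1: {2}
  Layer 2: {1}
depth(1)=2, e.g. tau·c

Answer: 2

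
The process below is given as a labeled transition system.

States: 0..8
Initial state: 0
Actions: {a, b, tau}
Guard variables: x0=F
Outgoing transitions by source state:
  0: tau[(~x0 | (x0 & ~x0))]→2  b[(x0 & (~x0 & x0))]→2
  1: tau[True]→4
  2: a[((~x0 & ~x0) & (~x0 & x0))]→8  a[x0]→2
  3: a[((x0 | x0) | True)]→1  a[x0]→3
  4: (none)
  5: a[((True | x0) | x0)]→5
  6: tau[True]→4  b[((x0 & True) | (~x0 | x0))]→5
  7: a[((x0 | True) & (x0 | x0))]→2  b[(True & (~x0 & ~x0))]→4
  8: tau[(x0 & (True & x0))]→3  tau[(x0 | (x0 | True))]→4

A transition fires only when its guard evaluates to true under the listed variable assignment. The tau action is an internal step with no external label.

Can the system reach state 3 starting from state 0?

Answer: UNREACHABLE

Analysis:
8 transition(s) survive guard evaluation.
depth 0: {0}
depth 1: {2}  now seen {0,2}
Reach set: {0,2}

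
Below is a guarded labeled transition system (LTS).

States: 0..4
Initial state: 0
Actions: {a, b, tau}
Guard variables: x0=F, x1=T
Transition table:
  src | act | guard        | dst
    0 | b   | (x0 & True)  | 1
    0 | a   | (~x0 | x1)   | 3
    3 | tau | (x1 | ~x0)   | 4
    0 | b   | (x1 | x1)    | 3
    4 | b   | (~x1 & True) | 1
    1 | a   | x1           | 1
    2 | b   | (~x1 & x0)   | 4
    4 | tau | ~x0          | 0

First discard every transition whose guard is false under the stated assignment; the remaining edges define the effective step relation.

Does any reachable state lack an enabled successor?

Reach set: {0,3,4}
  0: a→3  b→3  [deg 2]
  3: tau→4  [deg 1]
  4: tau→0  [deg 1]

Answer: DEADLOCK-FREE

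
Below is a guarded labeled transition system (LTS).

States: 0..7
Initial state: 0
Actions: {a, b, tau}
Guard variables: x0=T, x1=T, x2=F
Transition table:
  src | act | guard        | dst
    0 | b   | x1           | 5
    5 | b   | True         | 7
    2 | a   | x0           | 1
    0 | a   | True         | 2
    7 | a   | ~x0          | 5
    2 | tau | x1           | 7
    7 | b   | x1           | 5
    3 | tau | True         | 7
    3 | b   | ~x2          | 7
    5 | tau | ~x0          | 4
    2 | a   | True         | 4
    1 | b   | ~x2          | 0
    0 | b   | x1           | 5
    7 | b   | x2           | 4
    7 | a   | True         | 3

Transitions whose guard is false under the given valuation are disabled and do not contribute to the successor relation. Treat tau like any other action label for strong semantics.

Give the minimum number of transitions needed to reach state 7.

BFS to 7:
  Layer 0: {0}
  Layer 1: {2,5}
  Layer 2: {1,4,7}
depth(7)=2, e.g. a·tau

Answer: 2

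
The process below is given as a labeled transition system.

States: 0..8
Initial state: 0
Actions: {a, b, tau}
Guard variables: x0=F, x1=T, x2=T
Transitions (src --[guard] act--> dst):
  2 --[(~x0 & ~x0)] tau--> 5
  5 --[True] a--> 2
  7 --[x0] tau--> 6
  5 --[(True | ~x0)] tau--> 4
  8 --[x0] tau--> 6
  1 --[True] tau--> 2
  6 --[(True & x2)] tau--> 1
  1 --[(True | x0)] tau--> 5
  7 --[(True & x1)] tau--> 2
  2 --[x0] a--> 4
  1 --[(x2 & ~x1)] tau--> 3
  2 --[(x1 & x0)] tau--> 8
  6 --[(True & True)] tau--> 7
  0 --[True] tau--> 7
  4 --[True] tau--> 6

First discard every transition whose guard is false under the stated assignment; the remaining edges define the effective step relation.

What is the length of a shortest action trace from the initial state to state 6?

Breadth-first toward 6:
  Layer 0: {0}
  Layer 1: {7}
  Layer 2: {2}
  Layer 3: {5}
  Layer 4: {4}
  Layer 5: {6}
6 enters at depth 5; path tau·tau·tau·tau·tau

Answer: 5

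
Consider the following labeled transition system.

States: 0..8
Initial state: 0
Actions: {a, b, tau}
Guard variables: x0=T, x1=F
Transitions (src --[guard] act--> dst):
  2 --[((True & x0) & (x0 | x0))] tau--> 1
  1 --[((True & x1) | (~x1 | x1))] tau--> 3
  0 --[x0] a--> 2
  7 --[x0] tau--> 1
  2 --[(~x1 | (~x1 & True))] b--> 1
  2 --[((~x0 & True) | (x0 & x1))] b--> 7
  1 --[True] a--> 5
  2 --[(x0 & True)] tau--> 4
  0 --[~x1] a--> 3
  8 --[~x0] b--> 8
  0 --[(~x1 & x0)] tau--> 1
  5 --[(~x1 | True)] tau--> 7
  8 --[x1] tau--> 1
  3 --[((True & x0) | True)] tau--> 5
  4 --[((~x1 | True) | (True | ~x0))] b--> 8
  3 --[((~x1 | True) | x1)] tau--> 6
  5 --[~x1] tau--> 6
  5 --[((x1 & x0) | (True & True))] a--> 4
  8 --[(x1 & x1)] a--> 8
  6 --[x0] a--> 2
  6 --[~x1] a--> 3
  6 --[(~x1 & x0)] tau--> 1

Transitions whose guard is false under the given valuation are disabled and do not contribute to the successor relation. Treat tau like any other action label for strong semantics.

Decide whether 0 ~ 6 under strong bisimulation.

Bisimulation quotient by refinement:
  round 0: {{0,1,2,3,4,5,6,7,8}}
  round 1: {{0,1,5,6},{2},{3,7},{4},{8}}
  round 2: {{0,6},{1},{2},{3,7},{4},{5},{8}}
  round 3: {{0,6},{1},{2},{3},{4},{5},{7},{8}}
Fixed point at round 4; 8 class(es).
class of 0: {0,6}; class of 6: {0,6}

Answer: BISIMILAR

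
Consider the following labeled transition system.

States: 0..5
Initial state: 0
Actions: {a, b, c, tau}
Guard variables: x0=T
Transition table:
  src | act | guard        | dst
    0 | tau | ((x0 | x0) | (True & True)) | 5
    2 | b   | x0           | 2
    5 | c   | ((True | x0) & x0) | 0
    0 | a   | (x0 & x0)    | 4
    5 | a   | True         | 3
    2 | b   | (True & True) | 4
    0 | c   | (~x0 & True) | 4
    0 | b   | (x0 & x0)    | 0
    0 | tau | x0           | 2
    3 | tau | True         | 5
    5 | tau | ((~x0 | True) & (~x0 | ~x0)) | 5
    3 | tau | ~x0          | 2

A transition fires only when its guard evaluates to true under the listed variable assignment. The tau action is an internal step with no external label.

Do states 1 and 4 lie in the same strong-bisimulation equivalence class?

Answer: BISIMILAR

Trace:
Compute ~ classes (split until stable):
  round 0: {{0,1,2,3,4,5}}
  round 1: {{0},{1,4},{2},{3},{5}}
Fixed point at round 2; 5 class(es).
1∈{1,4}, 4∈{1,4}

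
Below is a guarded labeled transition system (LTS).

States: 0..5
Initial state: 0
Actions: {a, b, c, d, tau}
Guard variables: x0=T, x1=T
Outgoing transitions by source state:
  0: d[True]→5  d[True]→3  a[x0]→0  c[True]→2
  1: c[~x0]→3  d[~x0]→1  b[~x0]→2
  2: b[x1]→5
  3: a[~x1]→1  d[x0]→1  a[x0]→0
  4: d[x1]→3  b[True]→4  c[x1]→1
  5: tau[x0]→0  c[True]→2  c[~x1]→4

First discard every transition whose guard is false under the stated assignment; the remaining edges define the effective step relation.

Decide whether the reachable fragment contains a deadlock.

Answer: DEADLOCK at state 1

Analysis:
Reach set: {0,1,2,3,5}
  0: a→0  c→2  d→3  d→5  [deg 4]
  1: ∅  [deadlock]
  2: b→5  [deg 1]
  3: a→0  d→1  [deg 2]
  5: c→2  tau→0  [deg 2]
trace reaching 1: d·d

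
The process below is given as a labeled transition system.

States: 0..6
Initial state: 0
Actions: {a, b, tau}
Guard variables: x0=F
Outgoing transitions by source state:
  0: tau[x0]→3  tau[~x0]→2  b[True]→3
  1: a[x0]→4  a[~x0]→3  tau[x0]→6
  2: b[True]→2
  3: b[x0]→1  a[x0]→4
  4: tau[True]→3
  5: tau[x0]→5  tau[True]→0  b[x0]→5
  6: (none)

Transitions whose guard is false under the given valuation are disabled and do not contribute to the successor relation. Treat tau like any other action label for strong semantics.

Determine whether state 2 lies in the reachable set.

Answer: REACHABLE

Analysis:
6 transition(s) survive guard evaluation.
Layer 0: {0}
Layer 1: {2,3}  total {0,2,3}
Reach set: {0,2,3}
witness 2: tau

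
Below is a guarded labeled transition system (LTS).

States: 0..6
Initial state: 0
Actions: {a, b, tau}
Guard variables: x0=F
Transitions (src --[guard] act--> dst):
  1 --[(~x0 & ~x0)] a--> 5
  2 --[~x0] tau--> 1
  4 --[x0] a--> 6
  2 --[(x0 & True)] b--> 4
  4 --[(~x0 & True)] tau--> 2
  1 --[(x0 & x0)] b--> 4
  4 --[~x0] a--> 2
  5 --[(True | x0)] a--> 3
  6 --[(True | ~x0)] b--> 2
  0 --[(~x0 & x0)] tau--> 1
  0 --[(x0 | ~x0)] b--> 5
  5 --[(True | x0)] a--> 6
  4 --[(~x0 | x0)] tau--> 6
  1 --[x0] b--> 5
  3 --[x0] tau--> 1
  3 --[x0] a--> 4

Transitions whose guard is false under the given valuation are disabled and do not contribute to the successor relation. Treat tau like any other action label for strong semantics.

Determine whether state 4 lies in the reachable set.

Answer: UNREACHABLE

Analysis:
Guard filter leaves 9 enabled edge(s).
depth 0: {0}
depth 1: {5}  cumulative {0,5}
depth 2: {3,6}  cumulative {0,3,5,6}
depth 3: {2}  cumulative {0,2,3,5,6}
depth 4: {1}  cumulative {0,1,2,3,5,6}
R = {0,1,2,3,5,6}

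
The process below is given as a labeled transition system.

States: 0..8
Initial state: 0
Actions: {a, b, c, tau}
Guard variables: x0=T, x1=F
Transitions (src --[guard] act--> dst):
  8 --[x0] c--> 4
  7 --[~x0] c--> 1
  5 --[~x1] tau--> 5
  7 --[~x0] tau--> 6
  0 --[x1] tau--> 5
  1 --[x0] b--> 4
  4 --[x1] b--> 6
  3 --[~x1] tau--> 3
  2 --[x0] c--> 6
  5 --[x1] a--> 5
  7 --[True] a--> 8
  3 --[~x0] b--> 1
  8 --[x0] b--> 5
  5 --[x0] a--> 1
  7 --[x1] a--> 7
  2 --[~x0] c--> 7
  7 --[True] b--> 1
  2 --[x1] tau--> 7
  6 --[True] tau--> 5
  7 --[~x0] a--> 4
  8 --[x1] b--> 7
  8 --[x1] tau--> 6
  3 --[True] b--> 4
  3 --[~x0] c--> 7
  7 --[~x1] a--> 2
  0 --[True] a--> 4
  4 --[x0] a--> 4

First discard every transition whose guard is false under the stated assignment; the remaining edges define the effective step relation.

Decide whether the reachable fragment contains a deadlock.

Answer: DEADLOCK-FREE

Working:
Reach set: {0,4}
  0: a→4  [1 exit(s)]
  4: a→4  [1 exit(s)]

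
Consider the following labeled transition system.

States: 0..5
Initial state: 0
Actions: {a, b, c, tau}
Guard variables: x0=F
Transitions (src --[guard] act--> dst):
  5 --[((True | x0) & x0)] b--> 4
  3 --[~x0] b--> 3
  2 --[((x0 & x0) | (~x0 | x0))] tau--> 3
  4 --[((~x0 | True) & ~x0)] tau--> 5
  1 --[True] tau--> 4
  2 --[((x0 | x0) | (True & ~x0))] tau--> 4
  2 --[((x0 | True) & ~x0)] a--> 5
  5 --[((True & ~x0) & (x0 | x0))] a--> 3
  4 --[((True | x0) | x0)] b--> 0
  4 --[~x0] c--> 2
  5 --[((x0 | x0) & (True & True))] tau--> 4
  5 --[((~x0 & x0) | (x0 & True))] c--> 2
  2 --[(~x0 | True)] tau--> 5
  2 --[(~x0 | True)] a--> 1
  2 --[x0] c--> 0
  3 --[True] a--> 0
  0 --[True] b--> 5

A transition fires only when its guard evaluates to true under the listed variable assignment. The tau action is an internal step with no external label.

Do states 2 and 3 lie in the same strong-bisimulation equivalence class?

Answer: NOT BISIMILAR

Analysis:
Refine partition for ~:
  round 0: {{0,1,2,3,4,5}}
  round 1: {{0},{1},{2},{3},{4},{5}}
stable after 2 split(s): 6 block(s)
[2]={2}  [3]={3}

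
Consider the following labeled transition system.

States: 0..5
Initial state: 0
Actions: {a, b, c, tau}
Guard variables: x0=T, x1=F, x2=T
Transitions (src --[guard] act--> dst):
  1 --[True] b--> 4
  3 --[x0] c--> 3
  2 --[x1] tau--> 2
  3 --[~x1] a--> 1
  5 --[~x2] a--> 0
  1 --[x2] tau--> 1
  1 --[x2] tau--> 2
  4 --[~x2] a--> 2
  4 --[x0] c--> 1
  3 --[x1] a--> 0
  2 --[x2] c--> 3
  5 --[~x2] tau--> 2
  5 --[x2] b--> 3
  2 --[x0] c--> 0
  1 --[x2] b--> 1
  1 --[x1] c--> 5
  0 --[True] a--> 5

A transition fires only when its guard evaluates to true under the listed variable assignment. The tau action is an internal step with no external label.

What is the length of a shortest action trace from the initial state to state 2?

Layered search for 2:
  L0 = {0}
  L1 = {5}
  L2 = {3}
  L3 = {1}
  L4 = {2,4}
first hit 2 at d=4 via a·b·a·tau

Answer: 4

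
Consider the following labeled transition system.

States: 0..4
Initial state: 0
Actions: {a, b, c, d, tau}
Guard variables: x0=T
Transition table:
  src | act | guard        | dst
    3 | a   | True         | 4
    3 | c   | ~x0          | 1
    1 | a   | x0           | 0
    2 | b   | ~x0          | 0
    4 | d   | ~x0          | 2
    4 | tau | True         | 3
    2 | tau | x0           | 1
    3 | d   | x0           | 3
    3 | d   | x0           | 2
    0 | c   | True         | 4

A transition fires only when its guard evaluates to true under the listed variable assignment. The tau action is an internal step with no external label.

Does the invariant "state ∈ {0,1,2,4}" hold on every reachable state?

Allowed set {0,1,2,4}
Reachable = {0,1,2,3,4}
  0: ok
  1: ok
  2: ok
  3: ✗ unsafe
  4: ok
witness against invariant: c·tau → 3

Answer: INVARIANT VIOLATED at state 3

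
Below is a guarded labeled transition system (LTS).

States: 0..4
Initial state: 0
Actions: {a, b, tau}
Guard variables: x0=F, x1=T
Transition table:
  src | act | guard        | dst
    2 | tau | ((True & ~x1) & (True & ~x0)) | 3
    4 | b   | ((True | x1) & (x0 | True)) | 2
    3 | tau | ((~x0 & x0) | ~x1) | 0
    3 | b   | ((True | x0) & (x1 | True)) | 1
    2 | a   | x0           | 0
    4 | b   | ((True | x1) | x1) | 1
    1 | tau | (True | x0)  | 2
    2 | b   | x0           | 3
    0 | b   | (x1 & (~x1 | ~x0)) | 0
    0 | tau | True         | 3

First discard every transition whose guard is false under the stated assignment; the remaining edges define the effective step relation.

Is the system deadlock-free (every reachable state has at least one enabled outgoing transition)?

Answer: DEADLOCK at state 2

Working:
Reach set: {0,1,2,3}
  0: b→0  tau→3  [2 exit(s)]
  1: tau→2  [1 exit(s)]
  2: ∅  [STUCK]
  3: b→1  [1 exit(s)]
trace reaching 2: tau·b·tau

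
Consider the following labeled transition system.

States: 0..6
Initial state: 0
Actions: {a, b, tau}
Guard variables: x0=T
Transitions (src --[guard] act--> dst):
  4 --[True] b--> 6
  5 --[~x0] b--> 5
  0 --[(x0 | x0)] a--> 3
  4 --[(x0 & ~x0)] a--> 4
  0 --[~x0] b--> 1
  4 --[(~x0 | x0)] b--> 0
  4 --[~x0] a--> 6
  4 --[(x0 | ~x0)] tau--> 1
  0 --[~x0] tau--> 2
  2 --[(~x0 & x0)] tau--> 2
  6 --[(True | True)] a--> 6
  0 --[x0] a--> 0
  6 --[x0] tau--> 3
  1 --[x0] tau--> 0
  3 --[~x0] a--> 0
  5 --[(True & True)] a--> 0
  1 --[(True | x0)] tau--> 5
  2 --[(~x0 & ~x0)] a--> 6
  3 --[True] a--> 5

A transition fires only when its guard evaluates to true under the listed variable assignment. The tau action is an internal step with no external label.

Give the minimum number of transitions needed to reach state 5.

BFS to 5:
  L0 = {0}
  L1 = {3}
  L2 = {5}
first hit 5 at d=2 via a·a

Answer: 2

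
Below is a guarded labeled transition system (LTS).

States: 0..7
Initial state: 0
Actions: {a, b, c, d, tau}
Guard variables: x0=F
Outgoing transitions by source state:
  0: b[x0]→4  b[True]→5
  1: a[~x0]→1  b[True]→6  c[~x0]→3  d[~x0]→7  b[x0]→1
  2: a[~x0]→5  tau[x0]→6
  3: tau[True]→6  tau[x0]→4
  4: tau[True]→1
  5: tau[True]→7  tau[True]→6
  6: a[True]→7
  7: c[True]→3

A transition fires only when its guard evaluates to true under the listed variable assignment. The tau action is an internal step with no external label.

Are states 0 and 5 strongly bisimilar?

Answer: NOT BISIMILAR

Trace:
Compute ~ classes (split until stable):
  P[0] = {{0,1,2,3,4,5,6,7}}
  P[1] = {{0},{1},{2,6},{3,4,5},{7}}
  P[2] = {{0},{1},{2},{3},{4},{5},{6},{7}}
8 equivalence class(es) (converged in 3)
0∈{0}, 5∈{5}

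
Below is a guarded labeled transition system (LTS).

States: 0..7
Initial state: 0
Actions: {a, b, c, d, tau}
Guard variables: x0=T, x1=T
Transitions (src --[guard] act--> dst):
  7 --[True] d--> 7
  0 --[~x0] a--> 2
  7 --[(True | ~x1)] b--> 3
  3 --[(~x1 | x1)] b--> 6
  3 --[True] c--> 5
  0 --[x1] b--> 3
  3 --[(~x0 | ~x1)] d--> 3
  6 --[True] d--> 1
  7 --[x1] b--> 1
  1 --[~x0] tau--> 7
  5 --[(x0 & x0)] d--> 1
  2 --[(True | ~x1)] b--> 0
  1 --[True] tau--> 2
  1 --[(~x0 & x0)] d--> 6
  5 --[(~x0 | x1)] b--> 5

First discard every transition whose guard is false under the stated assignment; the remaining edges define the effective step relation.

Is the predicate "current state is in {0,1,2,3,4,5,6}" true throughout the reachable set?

Inv-set: {0,1,2,3,4,5,6}
R = {0,1,2,3,5,6}
  0: ✓
  1: ✓
  2: ✓
  3: ✓
  5: ✓
  6: ✓

Answer: INVARIANT HOLDS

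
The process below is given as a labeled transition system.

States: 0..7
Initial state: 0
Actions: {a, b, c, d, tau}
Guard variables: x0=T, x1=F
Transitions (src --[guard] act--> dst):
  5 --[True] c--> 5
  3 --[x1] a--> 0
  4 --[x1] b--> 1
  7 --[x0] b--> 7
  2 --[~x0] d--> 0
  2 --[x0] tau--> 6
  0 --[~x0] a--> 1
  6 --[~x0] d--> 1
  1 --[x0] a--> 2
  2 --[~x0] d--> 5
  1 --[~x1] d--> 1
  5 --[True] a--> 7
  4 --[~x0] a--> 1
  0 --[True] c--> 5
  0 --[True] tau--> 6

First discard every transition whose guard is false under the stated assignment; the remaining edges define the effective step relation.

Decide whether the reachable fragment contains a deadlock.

Reachable = {0,5,6,7}
  0: c→5  tau→6  [deg 2]
  5: a→7  c→5  [deg 2]
  6: ∅  [no exit]
  7: b→7  [deg 1]
trace reaching 6: tau

Answer: DEADLOCK at state 6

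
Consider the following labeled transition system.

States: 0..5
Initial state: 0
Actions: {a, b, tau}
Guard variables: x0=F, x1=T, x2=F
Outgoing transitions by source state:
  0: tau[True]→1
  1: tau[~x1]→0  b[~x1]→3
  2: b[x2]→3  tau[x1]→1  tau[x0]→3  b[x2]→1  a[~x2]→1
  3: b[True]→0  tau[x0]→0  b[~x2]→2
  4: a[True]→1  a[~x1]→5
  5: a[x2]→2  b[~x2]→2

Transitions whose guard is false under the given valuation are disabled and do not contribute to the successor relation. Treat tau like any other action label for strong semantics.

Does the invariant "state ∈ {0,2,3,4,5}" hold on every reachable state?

Answer: INVARIANT VIOLATED at state 1

Trace:
Inv-set: {0,2,3,4,5}
R = {0,1}
  0: ✓
  1: ✗ unsafe
witness against invariant: tau → 1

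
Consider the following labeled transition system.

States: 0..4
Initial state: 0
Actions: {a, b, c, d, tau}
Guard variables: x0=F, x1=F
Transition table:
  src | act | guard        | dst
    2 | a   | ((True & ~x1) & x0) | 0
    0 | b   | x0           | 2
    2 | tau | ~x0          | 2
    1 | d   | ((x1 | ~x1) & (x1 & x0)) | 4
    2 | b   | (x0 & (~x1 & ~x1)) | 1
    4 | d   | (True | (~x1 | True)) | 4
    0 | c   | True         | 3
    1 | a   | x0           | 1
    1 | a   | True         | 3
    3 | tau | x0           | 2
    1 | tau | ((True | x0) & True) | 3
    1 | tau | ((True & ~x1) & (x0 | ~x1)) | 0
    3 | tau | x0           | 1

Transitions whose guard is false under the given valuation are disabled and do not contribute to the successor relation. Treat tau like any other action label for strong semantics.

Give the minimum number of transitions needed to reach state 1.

Answer: UNREACHABLE

Working:
BFS to 1:
  depth 0: {0}
  depth 1: {3}
1 never appears.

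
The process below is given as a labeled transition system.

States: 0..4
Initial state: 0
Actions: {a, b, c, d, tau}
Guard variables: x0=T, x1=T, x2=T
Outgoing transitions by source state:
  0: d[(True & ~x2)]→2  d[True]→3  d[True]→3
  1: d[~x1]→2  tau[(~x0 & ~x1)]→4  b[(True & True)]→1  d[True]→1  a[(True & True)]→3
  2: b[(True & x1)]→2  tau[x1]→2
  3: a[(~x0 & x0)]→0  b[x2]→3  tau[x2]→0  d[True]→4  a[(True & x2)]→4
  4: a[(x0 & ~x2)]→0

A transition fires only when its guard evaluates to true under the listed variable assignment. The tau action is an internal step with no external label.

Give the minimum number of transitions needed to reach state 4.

BFS to 4:
  depth 0: {0}
  depth 1: {3}
  depth 2: {4}
depth(4)=2, e.g. d·a

Answer: 2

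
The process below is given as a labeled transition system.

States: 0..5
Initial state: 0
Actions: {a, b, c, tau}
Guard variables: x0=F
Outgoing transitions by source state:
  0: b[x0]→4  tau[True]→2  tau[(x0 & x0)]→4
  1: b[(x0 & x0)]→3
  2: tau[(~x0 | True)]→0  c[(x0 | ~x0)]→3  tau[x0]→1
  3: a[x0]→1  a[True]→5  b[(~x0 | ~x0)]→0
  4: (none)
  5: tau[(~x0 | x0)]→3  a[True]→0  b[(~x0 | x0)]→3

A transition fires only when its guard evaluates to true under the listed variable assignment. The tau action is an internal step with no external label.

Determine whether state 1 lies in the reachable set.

Answer: UNREACHABLE

Analysis:
Guard filter leaves 8 enabled edge(s).
depth 0: {0}
depth 1: {2}  now seen {0,2}
depth 2: {3}  now seen {0,2,3}
depth 3: {5}  now seen {0,2,3,5}
Reachable = {0,2,3,5}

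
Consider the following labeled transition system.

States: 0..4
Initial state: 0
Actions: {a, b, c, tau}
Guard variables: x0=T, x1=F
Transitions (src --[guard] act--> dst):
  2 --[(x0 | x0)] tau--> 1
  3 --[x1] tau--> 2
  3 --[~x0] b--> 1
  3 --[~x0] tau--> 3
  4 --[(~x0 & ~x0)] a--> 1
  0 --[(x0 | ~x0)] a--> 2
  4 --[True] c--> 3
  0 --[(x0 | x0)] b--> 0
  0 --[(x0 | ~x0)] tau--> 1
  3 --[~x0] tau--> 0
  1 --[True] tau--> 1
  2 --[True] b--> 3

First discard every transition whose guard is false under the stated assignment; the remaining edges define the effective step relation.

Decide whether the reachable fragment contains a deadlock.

Reachable = {0,1,2,3}
  0: a→2  b→0  tau→1  [3 out]
  1: tau→1  [1 out]
  2: b→3  tau→1  [2 out]
  3: ∅  [STUCK]
Path to 3: a·b

Answer: DEADLOCK at state 3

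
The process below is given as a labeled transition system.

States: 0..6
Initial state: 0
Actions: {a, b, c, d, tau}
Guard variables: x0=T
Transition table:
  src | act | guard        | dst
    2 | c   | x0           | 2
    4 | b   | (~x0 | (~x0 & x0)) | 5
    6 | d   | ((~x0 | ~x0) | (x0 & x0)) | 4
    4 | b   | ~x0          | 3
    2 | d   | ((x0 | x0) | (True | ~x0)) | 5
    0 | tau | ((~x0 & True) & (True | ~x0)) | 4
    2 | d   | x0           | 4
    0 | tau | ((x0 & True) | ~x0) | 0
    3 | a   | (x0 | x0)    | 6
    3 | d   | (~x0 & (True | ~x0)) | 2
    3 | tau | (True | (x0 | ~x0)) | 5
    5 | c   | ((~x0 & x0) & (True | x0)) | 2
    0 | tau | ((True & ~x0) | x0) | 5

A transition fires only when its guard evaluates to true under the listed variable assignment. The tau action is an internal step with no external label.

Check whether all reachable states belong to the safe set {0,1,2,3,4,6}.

Inv-set: {0,1,2,3,4,6}
Reach set: {0,5}
  0: ✓
  5: ✗ unsafe
reach 5 via tau — violates

Answer: INVARIANT VIOLATED at state 5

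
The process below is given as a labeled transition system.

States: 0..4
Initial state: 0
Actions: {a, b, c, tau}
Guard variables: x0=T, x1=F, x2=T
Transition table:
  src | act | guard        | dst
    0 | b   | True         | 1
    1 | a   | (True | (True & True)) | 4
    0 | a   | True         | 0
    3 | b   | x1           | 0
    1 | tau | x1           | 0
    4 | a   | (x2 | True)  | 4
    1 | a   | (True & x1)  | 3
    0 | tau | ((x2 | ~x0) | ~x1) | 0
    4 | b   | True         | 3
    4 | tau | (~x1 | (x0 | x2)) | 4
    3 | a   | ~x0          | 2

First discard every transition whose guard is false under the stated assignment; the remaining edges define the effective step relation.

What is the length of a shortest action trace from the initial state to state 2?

Answer: UNREACHABLE

Working:
Breadth-first toward 2:
  depth 0: {0}
  depth 1: {1}
  depth 2: {4}
  depth 3: {3}
2 never appears.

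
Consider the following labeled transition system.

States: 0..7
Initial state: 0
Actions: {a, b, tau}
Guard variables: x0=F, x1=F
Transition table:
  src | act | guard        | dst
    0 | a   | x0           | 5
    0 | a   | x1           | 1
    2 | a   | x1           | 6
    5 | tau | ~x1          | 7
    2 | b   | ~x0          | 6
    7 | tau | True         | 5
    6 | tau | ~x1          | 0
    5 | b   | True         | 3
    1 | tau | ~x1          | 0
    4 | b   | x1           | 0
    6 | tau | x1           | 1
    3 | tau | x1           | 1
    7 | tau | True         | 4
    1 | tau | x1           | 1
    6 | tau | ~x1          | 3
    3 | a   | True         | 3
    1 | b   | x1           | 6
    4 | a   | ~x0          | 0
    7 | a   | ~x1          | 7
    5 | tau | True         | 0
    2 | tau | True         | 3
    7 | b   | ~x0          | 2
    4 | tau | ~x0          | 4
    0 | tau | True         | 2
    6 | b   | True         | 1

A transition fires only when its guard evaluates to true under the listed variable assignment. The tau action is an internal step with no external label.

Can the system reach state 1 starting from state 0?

Answer: REACHABLE

Working:
After dropping false guards: 17 live edges.
depth 0: {0}
depth 1: {2}  now seen {0,2}
depth 2: {3,6}  now seen {0,2,3,6}
depth 3: {1}  now seen {0,1,2,3,6}
Reachable = {0,1,2,3,6}
witness 1: tau·b·b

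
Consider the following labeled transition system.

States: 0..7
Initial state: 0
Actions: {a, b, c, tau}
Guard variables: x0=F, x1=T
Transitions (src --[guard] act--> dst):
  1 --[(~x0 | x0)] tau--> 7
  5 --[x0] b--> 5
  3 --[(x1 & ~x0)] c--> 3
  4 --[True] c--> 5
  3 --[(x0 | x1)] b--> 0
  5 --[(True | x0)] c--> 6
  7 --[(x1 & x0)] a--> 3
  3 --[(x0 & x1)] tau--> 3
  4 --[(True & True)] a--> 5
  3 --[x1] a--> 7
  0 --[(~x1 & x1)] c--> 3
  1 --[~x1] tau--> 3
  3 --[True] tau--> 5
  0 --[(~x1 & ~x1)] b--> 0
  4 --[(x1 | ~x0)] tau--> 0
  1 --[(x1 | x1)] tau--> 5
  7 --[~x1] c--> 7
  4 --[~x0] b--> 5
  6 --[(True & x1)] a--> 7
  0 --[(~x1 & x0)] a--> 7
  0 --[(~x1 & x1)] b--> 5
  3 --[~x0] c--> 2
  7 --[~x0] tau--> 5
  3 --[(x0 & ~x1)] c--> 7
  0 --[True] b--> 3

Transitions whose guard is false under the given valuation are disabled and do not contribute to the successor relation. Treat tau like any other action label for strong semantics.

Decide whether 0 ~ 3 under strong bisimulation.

Answer: NOT BISIMILAR

Working:
Refine partition for ~:
  π0 = {{0,1,2,3,4,5,6,7}}
  π1 = {{0},{1,7},{2},{3,4},{5},{6}}
  π2 = {{0},{1},{2},{3},{4},{5},{6},{7}}
Fixed point at round 3; 8 class(es).
[0]={0}  [3]={3}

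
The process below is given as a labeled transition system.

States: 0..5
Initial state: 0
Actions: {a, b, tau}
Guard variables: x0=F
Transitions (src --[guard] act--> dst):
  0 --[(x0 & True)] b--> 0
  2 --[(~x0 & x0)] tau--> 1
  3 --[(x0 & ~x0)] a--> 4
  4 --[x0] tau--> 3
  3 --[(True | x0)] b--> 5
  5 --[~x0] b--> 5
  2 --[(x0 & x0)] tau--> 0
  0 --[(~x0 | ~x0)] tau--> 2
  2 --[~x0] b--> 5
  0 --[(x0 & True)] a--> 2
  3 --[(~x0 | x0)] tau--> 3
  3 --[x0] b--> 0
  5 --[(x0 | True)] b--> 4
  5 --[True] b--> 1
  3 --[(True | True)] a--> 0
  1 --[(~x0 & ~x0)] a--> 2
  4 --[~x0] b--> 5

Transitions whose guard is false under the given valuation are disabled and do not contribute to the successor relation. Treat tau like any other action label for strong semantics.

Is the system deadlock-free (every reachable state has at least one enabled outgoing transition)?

Reachable = {0,1,2,4,5}
  0: tau→2  [deg 1]
  1: a→2  [deg 1]
  2: b→5  [deg 1]
  4: b→5  [deg 1]
  5: b→1  b→4  b→5  [deg 3]

Answer: DEADLOCK-FREE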